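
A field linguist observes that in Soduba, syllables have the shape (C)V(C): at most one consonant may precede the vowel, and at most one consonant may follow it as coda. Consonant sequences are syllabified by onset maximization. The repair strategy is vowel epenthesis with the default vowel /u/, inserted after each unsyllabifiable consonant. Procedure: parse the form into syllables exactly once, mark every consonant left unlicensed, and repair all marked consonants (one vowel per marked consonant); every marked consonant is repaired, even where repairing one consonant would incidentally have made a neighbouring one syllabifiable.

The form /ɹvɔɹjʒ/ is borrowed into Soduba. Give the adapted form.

ɹuvɔɹjuʒu

Under (C)V(C), the unsyllabifiable consonants are /ɹ/, /j/, /ʒ/ (at most one coda consonant is licensed; onsets are limited to one consonant).
Inserting the epenthetic vowel yields /ɹ/ → /ɹu/, /j/ → /ju/, /ʒ/ → /ʒu/.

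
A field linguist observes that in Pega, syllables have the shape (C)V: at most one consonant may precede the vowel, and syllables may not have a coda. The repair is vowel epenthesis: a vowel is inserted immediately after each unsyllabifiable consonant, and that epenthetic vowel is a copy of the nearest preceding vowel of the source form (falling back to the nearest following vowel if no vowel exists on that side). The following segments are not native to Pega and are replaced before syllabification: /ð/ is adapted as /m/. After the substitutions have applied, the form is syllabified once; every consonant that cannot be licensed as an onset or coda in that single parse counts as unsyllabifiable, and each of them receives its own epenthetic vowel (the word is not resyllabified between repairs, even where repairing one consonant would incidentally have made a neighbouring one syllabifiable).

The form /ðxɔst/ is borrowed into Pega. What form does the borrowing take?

mɔxɔsɔtɔ

Substitution: /ð/ → /m/, giving /mxɔst/.
The consonants /m/, /s/, /t/ cannot be parsed into a legal (C)V syllable (no codas are permitted; onsets are limited to one consonant).
Inserting the epenthetic vowel yields /m/ → /mɔ/, /s/ → /sɔ/, /t/ → /tɔ/.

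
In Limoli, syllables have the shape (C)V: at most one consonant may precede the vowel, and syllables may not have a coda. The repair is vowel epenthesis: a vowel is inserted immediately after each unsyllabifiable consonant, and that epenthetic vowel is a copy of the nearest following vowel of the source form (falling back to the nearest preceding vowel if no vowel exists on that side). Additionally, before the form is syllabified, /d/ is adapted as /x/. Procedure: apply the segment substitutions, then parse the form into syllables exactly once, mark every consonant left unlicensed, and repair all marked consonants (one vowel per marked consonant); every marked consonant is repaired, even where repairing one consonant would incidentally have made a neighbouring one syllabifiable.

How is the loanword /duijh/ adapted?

Substitution: /d/ → /x/, giving /xuijh/.
The consonants /j/, /h/ cannot be parsed into a legal (C)V syllable (no codas are permitted; onsets are limited to one consonant).
Inserting the epenthetic vowel yields /j/ → /ji/, /h/ → /hi/.

xuijihi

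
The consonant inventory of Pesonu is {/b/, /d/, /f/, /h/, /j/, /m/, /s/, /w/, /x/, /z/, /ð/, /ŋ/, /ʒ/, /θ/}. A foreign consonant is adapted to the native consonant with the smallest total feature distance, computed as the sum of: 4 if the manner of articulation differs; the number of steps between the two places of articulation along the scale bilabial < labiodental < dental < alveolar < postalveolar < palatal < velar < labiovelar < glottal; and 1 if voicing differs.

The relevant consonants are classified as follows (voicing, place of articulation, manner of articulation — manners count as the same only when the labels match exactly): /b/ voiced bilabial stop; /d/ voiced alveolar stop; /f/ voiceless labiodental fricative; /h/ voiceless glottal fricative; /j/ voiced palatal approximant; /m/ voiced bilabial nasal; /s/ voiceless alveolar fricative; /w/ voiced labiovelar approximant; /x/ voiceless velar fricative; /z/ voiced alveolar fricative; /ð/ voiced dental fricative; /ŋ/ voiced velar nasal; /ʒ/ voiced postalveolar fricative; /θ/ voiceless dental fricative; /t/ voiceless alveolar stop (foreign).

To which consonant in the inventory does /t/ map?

d

/d/ is closest: same manner (stop), place distance 0 (alveolar→alveolar), voicing differs (+1); total 1. Next closest is /b/ at distance 4.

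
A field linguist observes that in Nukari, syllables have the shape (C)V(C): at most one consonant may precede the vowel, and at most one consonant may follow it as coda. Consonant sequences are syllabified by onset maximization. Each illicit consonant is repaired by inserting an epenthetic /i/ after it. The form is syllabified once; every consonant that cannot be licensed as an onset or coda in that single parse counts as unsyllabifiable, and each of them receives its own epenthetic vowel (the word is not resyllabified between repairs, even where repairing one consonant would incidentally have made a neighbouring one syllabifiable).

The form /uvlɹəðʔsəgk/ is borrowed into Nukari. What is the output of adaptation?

The consonants /l/, /ʔ/, /k/ cannot be parsed into a legal (C)V(C) syllable (at most one coda consonant is licensed; onsets are limited to one consonant).
Each unlicensed consonant becomes the onset of a new syllable: /l/ → /li/, /ʔ/ → /ʔi/, /k/ → /ki/.

uvliɹəðʔisəgki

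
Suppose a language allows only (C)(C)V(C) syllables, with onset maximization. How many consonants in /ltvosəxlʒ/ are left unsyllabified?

3

The consonants /l/, /l/, /ʒ/ cannot be parsed into a legal (C)(C)V(C) syllable (at most one coda consonant is licensed; onsets may contain at most 2 consonants).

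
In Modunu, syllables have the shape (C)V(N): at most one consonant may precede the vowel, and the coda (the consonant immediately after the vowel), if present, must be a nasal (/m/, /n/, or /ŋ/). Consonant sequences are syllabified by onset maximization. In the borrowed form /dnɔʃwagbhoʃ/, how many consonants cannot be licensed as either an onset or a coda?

The consonants /d/, /ʃ/, /g/, /b/, /ʃ/ cannot be parsed into a legal (C)V(N) syllable (only a nasal (/m/, /n/, or /ŋ/) is licensed in coda position; onsets are limited to one consonant).

5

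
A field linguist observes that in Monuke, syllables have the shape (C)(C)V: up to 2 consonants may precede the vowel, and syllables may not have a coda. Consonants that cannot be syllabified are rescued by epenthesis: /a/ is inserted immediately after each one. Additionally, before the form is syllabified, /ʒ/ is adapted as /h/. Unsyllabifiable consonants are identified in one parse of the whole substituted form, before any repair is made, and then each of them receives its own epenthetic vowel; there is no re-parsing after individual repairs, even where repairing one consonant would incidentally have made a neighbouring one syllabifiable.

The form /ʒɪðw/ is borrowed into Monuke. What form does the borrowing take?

Substitution: /ʒ/ → /h/, giving /hɪðw/.
Syllabifying with onset maximization leaves /ð/, /w/ stranded (no codas are permitted; onsets may contain at most 2 consonants).
Each unlicensed consonant becomes the onset of a new syllable: /ð/ → /ða/, /w/ → /wa/.

hɪðawa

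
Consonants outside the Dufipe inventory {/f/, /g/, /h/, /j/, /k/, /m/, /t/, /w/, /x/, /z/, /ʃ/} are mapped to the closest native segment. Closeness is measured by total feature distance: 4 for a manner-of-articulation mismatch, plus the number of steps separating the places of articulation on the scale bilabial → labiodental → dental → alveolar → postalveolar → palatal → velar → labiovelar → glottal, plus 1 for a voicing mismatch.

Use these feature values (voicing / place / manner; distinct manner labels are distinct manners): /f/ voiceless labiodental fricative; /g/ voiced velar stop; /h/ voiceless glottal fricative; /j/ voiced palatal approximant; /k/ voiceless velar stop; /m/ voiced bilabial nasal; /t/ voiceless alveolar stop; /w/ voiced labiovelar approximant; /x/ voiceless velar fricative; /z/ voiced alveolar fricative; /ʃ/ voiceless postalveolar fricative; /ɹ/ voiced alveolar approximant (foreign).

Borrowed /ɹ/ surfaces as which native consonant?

/j/ is closest: same manner (approximant), place distance 2 (alveolar→palatal), same voicing; total 2. Next closest is /w/ at distance 4.

j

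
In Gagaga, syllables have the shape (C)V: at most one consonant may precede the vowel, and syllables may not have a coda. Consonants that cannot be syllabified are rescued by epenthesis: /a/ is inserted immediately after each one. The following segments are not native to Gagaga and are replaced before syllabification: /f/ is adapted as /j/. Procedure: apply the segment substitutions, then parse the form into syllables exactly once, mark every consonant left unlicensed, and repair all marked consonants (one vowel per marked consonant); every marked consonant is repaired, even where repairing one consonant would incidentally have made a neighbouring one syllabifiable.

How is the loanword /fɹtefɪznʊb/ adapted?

jaɹatejɪzanʊba

Substitution: /f/ → /j/, giving /jɹtejɪznʊb/.
Syllabifying with onset maximization leaves /j/, /ɹ/, /z/, /b/ stranded (no codas are permitted; onsets are limited to one consonant).
Each unlicensed consonant becomes the onset of a new syllable: /j/ → /ja/, /ɹ/ → /ɹa/, /z/ → /za/, /b/ → /ba/.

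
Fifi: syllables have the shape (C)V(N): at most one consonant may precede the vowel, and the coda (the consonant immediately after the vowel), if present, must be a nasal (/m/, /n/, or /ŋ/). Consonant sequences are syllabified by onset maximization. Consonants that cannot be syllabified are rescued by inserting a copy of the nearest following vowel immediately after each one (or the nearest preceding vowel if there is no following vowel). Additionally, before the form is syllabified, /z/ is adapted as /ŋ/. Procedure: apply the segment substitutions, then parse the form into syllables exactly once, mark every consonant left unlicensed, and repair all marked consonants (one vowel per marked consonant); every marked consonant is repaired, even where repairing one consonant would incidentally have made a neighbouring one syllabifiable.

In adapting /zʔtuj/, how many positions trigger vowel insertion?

3

After substitution the input is /ŋʔtuj/.
The unsyllabifiable consonants are /ŋ/, /ʔ/, /j/; each receives one epenthetic vowel.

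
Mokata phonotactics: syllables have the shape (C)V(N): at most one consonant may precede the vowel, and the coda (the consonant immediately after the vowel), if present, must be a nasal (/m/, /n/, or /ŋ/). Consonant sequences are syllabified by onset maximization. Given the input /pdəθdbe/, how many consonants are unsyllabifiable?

The consonants /p/, /θ/, /d/ cannot be parsed into a legal (C)V(N) syllable (only a nasal (/m/, /n/, or /ŋ/) is licensed in coda position; onsets are limited to one consonant).

3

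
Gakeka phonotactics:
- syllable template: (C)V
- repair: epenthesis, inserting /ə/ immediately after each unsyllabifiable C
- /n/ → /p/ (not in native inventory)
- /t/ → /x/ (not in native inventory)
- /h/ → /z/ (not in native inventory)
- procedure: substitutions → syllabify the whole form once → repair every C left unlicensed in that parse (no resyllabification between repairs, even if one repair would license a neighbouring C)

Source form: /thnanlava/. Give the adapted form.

xəzəpapəlava

Substitution: /t/ → /x/, /h/ → /z/, /n/ → /p/, giving /xzpaplava/.
Syllabifying with onset maximization leaves /x/, /z/, /p/ stranded (no codas are permitted; onsets are limited to one consonant).
Epenthesis after each stranded consonant: /x/ → /xə/, /z/ → /zə/, /p/ → /pə/.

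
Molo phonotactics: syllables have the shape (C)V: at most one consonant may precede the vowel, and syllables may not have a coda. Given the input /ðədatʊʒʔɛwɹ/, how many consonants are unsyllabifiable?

Syllabifying with onset maximization leaves /ʒ/, /w/, /ɹ/ stranded (no codas are permitted; onsets are limited to one consonant).

3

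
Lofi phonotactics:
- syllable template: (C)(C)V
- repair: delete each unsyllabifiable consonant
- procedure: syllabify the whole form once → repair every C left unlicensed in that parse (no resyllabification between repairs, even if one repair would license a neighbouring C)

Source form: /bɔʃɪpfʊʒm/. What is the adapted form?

bɔʃɪpfʊ

Syllabifying with onset maximization leaves /ʒ/, /m/ stranded (no codas are permitted; onsets may contain at most 2 consonants).
Deletion applies to /ʒ/, /m/.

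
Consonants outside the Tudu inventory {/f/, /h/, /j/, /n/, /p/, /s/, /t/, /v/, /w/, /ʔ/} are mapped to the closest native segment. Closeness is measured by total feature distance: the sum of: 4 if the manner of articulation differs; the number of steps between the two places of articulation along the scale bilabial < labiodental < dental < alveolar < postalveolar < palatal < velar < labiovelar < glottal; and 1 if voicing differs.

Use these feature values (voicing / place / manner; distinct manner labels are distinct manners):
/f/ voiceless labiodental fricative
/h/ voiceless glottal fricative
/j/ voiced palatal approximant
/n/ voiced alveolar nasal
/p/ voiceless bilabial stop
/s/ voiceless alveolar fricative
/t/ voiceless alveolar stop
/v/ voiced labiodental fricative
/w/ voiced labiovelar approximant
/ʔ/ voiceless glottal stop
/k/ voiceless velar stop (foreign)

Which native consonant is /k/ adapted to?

ʔ

/ʔ/ is closest: same manner (stop), place distance 2 (velar→glottal), same voicing; total 2. Next closest is /t/ at distance 3.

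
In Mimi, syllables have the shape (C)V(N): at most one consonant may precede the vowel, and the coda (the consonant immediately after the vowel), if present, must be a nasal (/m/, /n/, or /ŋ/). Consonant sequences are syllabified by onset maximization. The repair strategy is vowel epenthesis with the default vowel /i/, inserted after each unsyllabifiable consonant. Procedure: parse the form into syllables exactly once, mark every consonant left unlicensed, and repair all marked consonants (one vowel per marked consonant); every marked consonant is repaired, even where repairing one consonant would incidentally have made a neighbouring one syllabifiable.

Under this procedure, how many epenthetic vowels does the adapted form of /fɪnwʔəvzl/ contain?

4

The unsyllabifiable consonants are /w/, /v/, /z/, /l/; each receives one epenthetic vowel.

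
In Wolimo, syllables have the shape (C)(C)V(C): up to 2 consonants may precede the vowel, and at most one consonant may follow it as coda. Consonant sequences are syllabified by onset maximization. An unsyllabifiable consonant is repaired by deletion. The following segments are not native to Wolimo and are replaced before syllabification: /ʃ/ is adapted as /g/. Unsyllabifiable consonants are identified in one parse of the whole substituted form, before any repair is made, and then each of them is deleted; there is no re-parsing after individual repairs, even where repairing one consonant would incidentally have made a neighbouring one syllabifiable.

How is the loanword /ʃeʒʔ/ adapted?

Substitution: /ʃ/ → /g/, giving /geʒʔ/.
Under (C)(C)V(C), the unsyllabifiable consonants are /ʔ/ (at most one coda consonant is licensed; onsets may contain at most 2 consonants).
Deletion applies to /ʔ/.

geʒ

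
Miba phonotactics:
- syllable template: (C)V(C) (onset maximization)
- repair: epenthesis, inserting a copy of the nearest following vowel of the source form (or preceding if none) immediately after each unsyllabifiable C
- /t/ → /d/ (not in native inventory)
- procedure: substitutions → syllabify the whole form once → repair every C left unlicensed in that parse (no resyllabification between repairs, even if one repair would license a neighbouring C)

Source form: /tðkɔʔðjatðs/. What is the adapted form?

Substitution: /t/ → /d/, giving /dðkɔʔðjadðs/.
Syllabifying with onset maximization leaves /d/, /ð/, /ð/, /ð/, /s/ stranded (at most one coda consonant is licensed; onsets are limited to one consonant).
Each unlicensed consonant becomes the onset of a new syllable: /d/ → /dɔ/, /ð/ → /ðɔ/, /ð/ → /ða/, /ð/ → /ða/, /s/ → /sa/.

dɔðɔkɔʔðajadðasa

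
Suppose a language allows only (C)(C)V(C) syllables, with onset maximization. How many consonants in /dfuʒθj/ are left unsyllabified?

2

Syllabifying with onset maximization leaves /θ/, /j/ stranded (at most one coda consonant is licensed; onsets may contain at most 2 consonants).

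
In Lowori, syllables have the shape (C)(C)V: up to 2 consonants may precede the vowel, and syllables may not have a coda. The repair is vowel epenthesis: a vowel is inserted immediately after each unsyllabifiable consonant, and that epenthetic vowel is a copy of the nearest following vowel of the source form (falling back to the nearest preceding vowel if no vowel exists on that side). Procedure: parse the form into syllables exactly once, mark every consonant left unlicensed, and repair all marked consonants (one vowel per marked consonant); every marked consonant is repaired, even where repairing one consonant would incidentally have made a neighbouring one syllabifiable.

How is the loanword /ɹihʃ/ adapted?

ɹihiʃi

Syllabifying with onset maximization leaves /h/, /ʃ/ stranded (no codas are permitted; onsets may contain at most 2 consonants).
Inserting the epenthetic vowel yields /h/ → /hi/, /ʃ/ → /ʃi/.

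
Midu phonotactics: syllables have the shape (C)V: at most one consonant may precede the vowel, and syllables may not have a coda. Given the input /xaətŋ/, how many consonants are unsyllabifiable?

Under (C)V, the unsyllabifiable consonants are /t/, /ŋ/ (no codas are permitted; onsets are limited to one consonant).

2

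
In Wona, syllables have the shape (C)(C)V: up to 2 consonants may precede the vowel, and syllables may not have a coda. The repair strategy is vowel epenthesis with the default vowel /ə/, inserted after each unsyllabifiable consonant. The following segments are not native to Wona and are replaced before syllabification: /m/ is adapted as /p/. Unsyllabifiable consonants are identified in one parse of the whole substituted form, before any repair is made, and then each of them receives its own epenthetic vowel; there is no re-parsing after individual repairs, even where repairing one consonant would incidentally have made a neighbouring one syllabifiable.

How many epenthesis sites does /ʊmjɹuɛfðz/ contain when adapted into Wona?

4

After substitution the input is /ʊpjɹuɛfðz/.
The unsyllabifiable consonants are /p/, /f/, /ð/, /z/; each receives one epenthetic vowel.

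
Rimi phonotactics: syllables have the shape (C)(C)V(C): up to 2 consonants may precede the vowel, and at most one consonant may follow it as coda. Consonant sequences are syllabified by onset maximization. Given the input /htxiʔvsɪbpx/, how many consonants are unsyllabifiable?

The consonants /h/, /p/, /x/ cannot be parsed into a legal (C)(C)V(C) syllable (at most one coda consonant is licensed; onsets may contain at most 2 consonants).

3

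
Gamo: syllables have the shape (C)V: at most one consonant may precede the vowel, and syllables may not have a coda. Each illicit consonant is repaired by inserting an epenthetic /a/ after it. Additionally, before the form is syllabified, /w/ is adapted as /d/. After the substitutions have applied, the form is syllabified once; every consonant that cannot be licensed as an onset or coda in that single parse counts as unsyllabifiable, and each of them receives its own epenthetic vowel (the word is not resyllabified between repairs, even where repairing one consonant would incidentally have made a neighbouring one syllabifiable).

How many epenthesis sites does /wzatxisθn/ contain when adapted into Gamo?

After substitution the input is /dzatxisθn/.
The unsyllabifiable consonants are /d/, /t/, /s/, /θ/, /n/; each receives one epenthetic vowel.

5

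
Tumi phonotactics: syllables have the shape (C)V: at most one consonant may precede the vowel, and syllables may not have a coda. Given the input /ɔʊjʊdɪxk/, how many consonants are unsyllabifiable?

2

Under (C)V, the unsyllabifiable consonants are /x/, /k/ (no codas are permitted; onsets are limited to one consonant).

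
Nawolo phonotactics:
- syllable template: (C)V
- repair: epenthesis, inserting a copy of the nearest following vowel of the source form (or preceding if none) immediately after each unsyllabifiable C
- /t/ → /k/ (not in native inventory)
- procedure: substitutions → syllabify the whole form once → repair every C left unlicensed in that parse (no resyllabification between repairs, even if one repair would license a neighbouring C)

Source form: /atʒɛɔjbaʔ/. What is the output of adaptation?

akɛʒɛɔjabaʔa

Substitution: /t/ → /k/, giving /akʒɛɔjbaʔ/.
The consonants /k/, /j/, /ʔ/ cannot be parsed into a legal (C)V syllable (no codas are permitted; onsets are limited to one consonant).
Inserting the epenthetic vowel yields /k/ → /kɛ/, /j/ → /ja/, /ʔ/ → /ʔa/.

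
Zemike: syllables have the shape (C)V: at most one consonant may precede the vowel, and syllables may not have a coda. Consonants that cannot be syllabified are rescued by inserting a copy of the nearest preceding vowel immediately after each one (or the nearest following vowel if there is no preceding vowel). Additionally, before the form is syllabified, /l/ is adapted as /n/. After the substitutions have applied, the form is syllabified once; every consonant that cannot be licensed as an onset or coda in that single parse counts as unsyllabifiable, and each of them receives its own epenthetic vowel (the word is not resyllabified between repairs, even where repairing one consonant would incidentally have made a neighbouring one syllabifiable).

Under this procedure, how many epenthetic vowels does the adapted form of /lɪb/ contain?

After substitution the input is /nɪb/.
The unsyllabifiable consonants are /b/; each receives one epenthetic vowel.

1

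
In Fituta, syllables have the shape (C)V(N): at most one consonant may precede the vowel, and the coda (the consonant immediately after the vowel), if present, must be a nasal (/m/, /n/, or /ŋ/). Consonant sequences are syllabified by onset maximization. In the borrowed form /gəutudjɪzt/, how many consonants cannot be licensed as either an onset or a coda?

3

Syllabifying with onset maximization leaves /d/, /z/, /t/ stranded (only a nasal (/m/, /n/, or /ŋ/) is licensed in coda position; onsets are limited to one consonant).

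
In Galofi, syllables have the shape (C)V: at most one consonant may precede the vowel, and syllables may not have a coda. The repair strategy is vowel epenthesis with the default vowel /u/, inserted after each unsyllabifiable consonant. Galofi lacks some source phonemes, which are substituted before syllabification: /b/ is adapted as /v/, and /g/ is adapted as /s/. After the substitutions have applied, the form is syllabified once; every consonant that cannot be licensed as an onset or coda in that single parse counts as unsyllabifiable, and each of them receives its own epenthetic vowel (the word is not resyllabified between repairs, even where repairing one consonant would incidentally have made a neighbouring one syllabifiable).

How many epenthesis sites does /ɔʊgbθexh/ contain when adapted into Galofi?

After substitution the input is /ɔʊsvθexh/.
The unsyllabifiable consonants are /s/, /v/, /x/, /h/; each receives one epenthetic vowel.

4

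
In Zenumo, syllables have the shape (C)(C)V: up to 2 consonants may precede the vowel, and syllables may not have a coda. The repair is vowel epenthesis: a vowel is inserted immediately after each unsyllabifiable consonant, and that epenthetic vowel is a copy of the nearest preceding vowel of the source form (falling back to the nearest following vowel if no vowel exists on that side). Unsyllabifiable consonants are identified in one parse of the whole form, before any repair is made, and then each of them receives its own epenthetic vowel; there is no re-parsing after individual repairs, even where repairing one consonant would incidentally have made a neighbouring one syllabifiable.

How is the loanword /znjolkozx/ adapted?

Under (C)(C)V, the unsyllabifiable consonants are /z/, /z/, /x/ (no codas are permitted; onsets may contain at most 2 consonants).
Inserting the epenthetic vowel yields /z/ → /zo/, /z/ → /zo/, /x/ → /xo/.

zonjolkozoxo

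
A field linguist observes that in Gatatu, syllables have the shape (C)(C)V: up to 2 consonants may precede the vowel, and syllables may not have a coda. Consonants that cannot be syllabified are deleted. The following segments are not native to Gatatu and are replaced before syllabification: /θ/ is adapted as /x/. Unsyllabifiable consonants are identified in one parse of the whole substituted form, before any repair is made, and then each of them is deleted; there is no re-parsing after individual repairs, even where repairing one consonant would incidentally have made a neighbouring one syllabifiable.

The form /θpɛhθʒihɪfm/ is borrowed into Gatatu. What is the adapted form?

Substitution: /θ/ → /x/, giving /xpɛhxʒihɪfm/.
Under (C)(C)V, the unsyllabifiable consonants are /h/, /f/, /m/ (no codas are permitted; onsets may contain at most 2 consonants).
Each unlicensed consonant is deleted: /h/, /f/, /m/.

xpɛxʒihɪ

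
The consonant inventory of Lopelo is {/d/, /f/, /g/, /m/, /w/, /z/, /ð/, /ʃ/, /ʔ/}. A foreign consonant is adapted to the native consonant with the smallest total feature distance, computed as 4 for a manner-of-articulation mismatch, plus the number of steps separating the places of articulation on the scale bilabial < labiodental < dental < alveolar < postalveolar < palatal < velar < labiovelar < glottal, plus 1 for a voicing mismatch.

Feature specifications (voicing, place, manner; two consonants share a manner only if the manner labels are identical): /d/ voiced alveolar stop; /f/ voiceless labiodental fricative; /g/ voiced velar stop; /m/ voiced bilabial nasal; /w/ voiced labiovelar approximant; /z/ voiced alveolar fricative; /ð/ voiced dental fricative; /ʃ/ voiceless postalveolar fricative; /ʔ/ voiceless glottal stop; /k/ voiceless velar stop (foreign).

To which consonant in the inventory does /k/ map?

/g/ is closest: same manner (stop), place distance 0 (velar→velar), voicing differs (+1); total 1. Next closest is /ʔ/ at distance 2.

g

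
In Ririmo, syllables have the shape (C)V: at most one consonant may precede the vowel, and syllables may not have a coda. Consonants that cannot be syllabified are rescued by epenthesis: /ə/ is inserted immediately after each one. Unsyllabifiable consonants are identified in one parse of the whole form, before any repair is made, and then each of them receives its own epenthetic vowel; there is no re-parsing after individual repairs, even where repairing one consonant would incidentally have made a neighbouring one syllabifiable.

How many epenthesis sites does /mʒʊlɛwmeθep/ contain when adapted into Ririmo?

The unsyllabifiable consonants are /m/, /w/, /p/; each receives one epenthetic vowel.

3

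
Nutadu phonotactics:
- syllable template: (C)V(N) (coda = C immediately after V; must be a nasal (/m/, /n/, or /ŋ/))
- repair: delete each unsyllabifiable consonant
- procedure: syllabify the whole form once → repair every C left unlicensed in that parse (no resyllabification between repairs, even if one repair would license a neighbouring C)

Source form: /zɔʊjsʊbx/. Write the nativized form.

Under (C)V(N), the unsyllabifiable consonants are /j/, /b/, /x/ (only a nasal (/m/, /n/, or /ŋ/) is licensed in coda position; onsets are limited to one consonant).
Each unlicensed consonant is deleted: /j/, /b/, /x/.

zɔʊsʊ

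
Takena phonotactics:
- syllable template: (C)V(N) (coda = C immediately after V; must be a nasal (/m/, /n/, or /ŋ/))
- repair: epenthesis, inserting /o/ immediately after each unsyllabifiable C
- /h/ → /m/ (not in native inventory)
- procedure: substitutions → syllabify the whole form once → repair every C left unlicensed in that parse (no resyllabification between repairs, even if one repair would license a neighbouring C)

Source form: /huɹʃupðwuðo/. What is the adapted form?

Substitution: /h/ → /m/, giving /muɹʃupðwuðo/.
Syllabifying with onset maximization leaves /ɹ/, /p/, /ð/ stranded (only a nasal (/m/, /n/, or /ŋ/) is licensed in coda position; onsets are limited to one consonant).
Epenthesis after each stranded consonant: /ɹ/ → /ɹo/, /p/ → /po/, /ð/ → /ðo/.

muɹoʃupoðowuðo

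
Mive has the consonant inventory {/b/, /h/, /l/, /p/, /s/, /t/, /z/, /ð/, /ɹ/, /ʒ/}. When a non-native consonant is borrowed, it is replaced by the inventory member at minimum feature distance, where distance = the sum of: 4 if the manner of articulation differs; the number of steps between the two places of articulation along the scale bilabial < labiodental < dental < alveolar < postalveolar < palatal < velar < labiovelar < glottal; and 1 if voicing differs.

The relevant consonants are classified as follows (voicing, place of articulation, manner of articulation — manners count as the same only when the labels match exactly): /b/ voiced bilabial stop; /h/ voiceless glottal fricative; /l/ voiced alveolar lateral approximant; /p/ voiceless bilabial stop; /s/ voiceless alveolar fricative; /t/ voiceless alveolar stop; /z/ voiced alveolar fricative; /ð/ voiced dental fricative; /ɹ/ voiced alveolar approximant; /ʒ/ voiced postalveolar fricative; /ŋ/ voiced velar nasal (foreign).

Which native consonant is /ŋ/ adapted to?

/ʒ/ is closest: manner differs (nasal→fricative, +4), place distance 2 (velar→postalveolar), same voicing; total 6. Next closest is /h/ at distance 7.

ʒ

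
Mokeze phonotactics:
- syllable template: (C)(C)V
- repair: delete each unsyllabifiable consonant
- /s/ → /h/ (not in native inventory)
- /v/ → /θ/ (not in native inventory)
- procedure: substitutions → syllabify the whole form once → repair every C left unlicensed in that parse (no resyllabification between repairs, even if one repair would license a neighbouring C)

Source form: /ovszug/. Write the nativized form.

ohzu

Substitution: /v/ → /θ/, /s/ → /h/, giving /oθhzug/.
The consonants /θ/, /g/ cannot be parsed into a legal (C)(C)V syllable (no codas are permitted; onsets may contain at most 2 consonants).
Each unlicensed consonant is deleted: /θ/, /g/.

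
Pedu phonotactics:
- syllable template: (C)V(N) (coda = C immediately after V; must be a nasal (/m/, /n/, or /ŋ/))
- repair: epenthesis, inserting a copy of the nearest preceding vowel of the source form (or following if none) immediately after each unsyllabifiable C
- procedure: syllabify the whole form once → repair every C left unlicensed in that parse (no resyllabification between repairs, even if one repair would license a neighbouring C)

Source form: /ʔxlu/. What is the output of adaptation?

ʔuxulu

Under (C)V(N), the unsyllabifiable consonants are /ʔ/, /x/ (only a nasal (/m/, /n/, or /ŋ/) is licensed in coda position; onsets are limited to one consonant).
Epenthesis after each stranded consonant: /ʔ/ → /ʔu/, /x/ → /xu/.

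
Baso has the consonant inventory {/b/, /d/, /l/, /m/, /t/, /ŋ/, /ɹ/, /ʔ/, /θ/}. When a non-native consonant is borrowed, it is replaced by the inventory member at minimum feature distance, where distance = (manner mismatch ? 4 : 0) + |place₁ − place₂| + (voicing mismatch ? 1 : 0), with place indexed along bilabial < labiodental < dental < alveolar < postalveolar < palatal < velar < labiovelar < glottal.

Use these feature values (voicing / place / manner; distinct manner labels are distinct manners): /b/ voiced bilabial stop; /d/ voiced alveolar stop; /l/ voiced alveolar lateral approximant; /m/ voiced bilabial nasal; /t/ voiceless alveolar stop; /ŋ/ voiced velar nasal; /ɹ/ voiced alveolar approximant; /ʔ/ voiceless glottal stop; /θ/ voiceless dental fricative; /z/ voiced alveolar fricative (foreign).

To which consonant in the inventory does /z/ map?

/θ/ is closest: same manner (fricative), place distance 1 (alveolar→dental), voicing differs (+1); total 2. Next closest is /d/ at distance 4.

θ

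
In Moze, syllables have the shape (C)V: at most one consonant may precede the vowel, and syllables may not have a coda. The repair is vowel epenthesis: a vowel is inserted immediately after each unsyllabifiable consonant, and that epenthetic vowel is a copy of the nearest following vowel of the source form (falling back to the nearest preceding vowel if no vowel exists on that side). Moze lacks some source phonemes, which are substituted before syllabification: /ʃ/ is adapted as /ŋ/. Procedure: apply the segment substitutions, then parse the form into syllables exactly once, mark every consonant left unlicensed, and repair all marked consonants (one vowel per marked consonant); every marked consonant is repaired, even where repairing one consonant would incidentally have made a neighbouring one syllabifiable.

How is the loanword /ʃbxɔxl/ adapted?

Substitution: /ʃ/ → /ŋ/, giving /ŋbxɔxl/.
The consonants /ŋ/, /b/, /x/, /l/ cannot be parsed into a legal (C)V syllable (no codas are permitted; onsets are limited to one consonant).
Epenthesis after each stranded consonant: /ŋ/ → /ŋɔ/, /b/ → /bɔ/, /x/ → /xɔ/, /l/ → /lɔ/.

ŋɔbɔxɔxɔlɔ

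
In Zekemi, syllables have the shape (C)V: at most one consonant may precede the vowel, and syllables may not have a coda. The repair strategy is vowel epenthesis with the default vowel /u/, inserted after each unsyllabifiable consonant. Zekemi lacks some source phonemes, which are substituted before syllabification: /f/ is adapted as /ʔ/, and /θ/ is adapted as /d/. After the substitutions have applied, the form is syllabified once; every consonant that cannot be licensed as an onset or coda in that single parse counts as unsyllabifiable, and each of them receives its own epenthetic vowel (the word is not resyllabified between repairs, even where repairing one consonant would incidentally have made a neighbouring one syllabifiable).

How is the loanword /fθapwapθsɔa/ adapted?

Substitution: /f/ → /ʔ/, /θ/ → /d/, giving /ʔdapwapdsɔa/.
Under (C)V, the unsyllabifiable consonants are /ʔ/, /p/, /p/, /d/ (no codas are permitted; onsets are limited to one consonant).
Epenthesis after each stranded consonant: /ʔ/ → /ʔu/, /p/ → /pu/, /p/ → /pu/, /d/ → /du/.

ʔudapuwapudusɔa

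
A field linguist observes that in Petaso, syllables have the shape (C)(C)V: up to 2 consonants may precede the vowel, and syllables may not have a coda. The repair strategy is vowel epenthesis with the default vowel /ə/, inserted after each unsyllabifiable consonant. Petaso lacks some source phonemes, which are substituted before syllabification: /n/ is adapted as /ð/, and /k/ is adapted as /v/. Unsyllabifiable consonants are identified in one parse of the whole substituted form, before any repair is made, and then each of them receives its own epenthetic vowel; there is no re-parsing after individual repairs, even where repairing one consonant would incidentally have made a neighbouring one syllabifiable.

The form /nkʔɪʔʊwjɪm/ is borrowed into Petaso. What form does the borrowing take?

Substitution: /n/ → /ð/, /k/ → /v/, giving /ðvʔɪʔʊwjɪm/.
Syllabifying with onset maximization leaves /ð/, /m/ stranded (no codas are permitted; onsets may contain at most 2 consonants).
Inserting the epenthetic vowel yields /ð/ → /ðə/, /m/ → /mə/.

ðəvʔɪʔʊwjɪmə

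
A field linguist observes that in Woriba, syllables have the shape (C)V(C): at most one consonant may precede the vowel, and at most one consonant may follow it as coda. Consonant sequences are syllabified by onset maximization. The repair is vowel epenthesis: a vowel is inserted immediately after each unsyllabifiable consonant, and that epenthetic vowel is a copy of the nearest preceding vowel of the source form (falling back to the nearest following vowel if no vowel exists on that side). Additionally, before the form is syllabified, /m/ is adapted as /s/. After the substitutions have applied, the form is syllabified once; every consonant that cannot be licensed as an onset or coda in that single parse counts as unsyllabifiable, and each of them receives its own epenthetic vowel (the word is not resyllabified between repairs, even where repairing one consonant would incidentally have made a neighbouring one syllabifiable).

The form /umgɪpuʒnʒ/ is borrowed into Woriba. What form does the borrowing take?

usgɪpuʒnuʒu

Substitution: /m/ → /s/, giving /usgɪpuʒnʒ/.
The consonants /n/, /ʒ/ cannot be parsed into a legal (C)V(C) syllable (at most one coda consonant is licensed; onsets are limited to one consonant).
Each unlicensed consonant becomes the onset of a new syllable: /n/ → /nu/, /ʒ/ → /ʒu/.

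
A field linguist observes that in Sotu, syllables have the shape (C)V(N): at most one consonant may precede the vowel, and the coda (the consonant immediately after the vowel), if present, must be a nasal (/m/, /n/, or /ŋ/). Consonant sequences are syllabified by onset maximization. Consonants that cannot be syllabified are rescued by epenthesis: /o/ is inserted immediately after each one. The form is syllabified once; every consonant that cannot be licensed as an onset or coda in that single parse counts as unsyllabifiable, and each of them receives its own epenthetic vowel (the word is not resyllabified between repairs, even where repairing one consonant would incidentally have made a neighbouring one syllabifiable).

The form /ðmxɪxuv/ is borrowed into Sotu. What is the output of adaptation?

The consonants /ð/, /m/, /v/ cannot be parsed into a legal (C)V(N) syllable (only a nasal (/m/, /n/, or /ŋ/) is licensed in coda position; onsets are limited to one consonant).
Epenthesis after each stranded consonant: /ð/ → /ðo/, /m/ → /mo/, /v/ → /vo/.

ðomoxɪxuvo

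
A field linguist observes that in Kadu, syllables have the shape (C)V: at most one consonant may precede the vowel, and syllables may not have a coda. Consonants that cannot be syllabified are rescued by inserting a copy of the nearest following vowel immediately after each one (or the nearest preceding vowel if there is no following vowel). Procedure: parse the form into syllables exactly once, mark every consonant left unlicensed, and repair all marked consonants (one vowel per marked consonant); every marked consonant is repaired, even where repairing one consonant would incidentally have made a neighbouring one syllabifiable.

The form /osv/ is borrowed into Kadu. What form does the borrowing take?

osovo

Under (C)V, the unsyllabifiable consonants are /s/, /v/ (no codas are permitted; onsets are limited to one consonant).
Inserting the epenthetic vowel yields /s/ → /so/, /v/ → /vo/.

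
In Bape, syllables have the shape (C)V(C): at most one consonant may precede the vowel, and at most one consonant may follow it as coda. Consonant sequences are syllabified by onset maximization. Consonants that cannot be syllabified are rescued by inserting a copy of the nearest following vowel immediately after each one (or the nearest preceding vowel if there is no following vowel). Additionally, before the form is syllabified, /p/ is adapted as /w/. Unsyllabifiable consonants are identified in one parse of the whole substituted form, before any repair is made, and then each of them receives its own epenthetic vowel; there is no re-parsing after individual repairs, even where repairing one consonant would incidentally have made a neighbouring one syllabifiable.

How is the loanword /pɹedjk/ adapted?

weɹedjeke

Substitution: /p/ → /w/, giving /wɹedjk/.
Under (C)V(C), the unsyllabifiable consonants are /w/, /j/, /k/ (at most one coda consonant is licensed; onsets are limited to one consonant).
Epenthesis after each stranded consonant: /w/ → /we/, /j/ → /je/, /k/ → /ke/.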